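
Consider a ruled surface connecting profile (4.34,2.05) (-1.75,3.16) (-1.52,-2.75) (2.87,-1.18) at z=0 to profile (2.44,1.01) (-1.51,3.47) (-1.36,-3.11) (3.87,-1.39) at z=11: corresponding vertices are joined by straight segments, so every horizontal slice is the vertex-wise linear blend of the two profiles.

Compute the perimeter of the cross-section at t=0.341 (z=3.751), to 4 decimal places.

Perimeter at t=0.341: 19.6628

Cross-section at t=0.341: each vertex is (1-t)·p0[i] + t·p1[i].
  v1: (1-0.341)·(4.34,2.05) + 0.341·(2.44,1.01) = (3.6921,1.6954)
  v2: (1-0.341)·(-1.75,3.16) + 0.341·(-1.51,3.47) = (-1.6682,3.2657)
  v3: (1-0.341)·(-1.52,-2.75) + 0.341·(-1.36,-3.11) = (-1.4654,-2.8728)
  v4: (1-0.341)·(2.87,-1.18) + 0.341·(3.87,-1.39) = (3.2110,-1.2516)
Perimeter = Σ |v_{i+1} − v_i|:
  edge 1→2: √(-5.3603² + 1.5704²) = 5.5856 (running 5.5856)
  edge 2→3: √(0.2027² + -6.1385²) = 6.1418 (running 11.7274)
  edge 3→4: √(4.6764² + 1.6212²) = 4.9495 (running 16.6768)
  edge 4→1: √(0.4811² + 2.9470²) = 2.9860 (running 19.6628)
Perimeter = 19.6628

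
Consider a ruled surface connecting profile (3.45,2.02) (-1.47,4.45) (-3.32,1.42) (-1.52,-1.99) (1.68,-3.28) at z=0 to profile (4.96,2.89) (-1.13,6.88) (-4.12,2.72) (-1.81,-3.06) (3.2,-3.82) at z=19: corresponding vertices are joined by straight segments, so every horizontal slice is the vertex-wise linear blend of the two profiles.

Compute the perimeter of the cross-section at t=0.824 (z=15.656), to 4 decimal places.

Cross-section at t=0.824: each vertex is (1-t)·p0[i] + t·p1[i].
  v1: (1-0.824)·(3.45,2.02) + 0.824·(4.96,2.89) = (4.6942,2.7369)
  v2: (1-0.824)·(-1.47,4.45) + 0.824·(-1.13,6.88) = (-1.1898,6.4523)
  v3: (1-0.824)·(-3.32,1.42) + 0.824·(-4.12,2.72) = (-3.9792,2.4912)
  v4: (1-0.824)·(-1.52,-1.99) + 0.824·(-1.81,-3.06) = (-1.7590,-2.8717)
  v5: (1-0.824)·(1.68,-3.28) + 0.824·(3.2,-3.82) = (2.9325,-3.7250)
Perimeter = Σ |v_{i+1} − v_i|:
  edge 1→2: √(-5.8841² + 3.7154²) = 6.9589 (running 6.9589)
  edge 2→3: √(-2.7894² + -3.9611²) = 4.8447 (running 11.8036)
  edge 3→4: √(2.2202² + -5.3629²) = 5.8043 (running 17.6079)
  edge 4→5: √(4.6914² + -0.8533²) = 4.7684 (running 22.3763)
  edge 5→1: √(1.7618² + 6.4618²) = 6.6977 (running 29.0740)
Perimeter = 29.0740

Perimeter at t=0.824: 29.0740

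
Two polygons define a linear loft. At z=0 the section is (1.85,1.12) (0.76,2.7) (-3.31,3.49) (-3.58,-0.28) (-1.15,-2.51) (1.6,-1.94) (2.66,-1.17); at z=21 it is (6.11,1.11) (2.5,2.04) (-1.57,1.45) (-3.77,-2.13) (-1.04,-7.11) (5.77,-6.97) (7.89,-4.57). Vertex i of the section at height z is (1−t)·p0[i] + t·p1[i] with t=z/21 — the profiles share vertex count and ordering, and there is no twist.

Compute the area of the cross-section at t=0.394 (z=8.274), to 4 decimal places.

Cross-section at t=0.394: each vertex is (1-t)·p0[i] + t·p1[i].
  v1: (1-0.394)·(1.85,1.12) + 0.394·(6.11,1.11) = (3.5284,1.1161)
  v2: (1-0.394)·(0.76,2.7) + 0.394·(2.5,2.04) = (1.4456,2.4400)
  v3: (1-0.394)·(-3.31,3.49) + 0.394·(-1.57,1.45) = (-2.6244,2.6862)
  v4: (1-0.394)·(-3.58,-0.28) + 0.394·(-3.77,-2.13) = (-3.6549,-1.0089)
  v5: (1-0.394)·(-1.15,-2.51) + 0.394·(-1.04,-7.11) = (-1.1067,-4.3224)
  v6: (1-0.394)·(1.6,-1.94) + 0.394·(5.77,-6.97) = (3.2430,-3.9218)
  v7: (1-0.394)·(2.66,-1.17) + 0.394·(7.89,-4.57) = (4.7206,-2.5096)
Shoelace sum Σ(x_i·y_{i+1} − x_{i+1}·y_i):
  i=1: 3.5284·2.4400 − 1.4456·1.1161 = +6.9959 (running +6.9959)
  i=2: 1.4456·2.6862 − -2.6244·2.4400 = +10.2866 (running +17.2826)
  i=3: -2.6244·-1.0089 − -3.6549·2.6862 = +12.4656 (running +29.7482)
  i=4: -3.6549·-4.3224 − -1.1067·-1.0089 = +14.6813 (running +44.4295)
  i=5: -1.1067·-3.9218 − 3.2430·-4.3224 = +18.3576 (running +62.7870)
  i=6: 3.2430·-2.5096 − 4.7206·-3.9218 = +10.3748 (running +73.1619)
  i=7: 4.7206·1.1161 − 3.5284·-2.5096 = +14.1235 (running +87.2853)
Area = |Σ|/2 = |87.2853|/2 = 43.6427

Area at t=0.394: 43.6427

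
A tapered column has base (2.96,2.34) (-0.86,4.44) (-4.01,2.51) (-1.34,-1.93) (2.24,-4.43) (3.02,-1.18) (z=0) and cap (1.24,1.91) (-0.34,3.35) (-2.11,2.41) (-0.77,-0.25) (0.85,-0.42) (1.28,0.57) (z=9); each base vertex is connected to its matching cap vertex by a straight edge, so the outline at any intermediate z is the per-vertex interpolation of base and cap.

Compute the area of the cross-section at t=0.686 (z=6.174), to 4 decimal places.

Area at t=0.686: 15.0865

Cross-section at t=0.686: each vertex is (1-t)·p0[i] + t·p1[i].
  v1: (1-0.686)·(2.96,2.34) + 0.686·(1.24,1.91) = (1.7801,2.0450)
  v2: (1-0.686)·(-0.86,4.44) + 0.686·(-0.34,3.35) = (-0.5033,3.6923)
  v3: (1-0.686)·(-4.01,2.51) + 0.686·(-2.11,2.41) = (-2.7066,2.4414)
  v4: (1-0.686)·(-1.34,-1.93) + 0.686·(-0.77,-0.25) = (-0.9490,-0.7775)
  v5: (1-0.686)·(2.24,-4.43) + 0.686·(0.85,-0.42) = (1.2865,-1.6791)
  v6: (1-0.686)·(3.02,-1.18) + 0.686·(1.28,0.57) = (1.8264,0.0205)
Shoelace sum Σ(x_i·y_{i+1} − x_{i+1}·y_i):
  i=1: 1.7801·3.6923 − -0.5033·2.0450 = +7.6017 (running +7.6017)
  i=2: -0.5033·2.4414 − -2.7066·3.6923 = +8.7648 (running +16.3665)
  i=3: -2.7066·-0.7775 − -0.9490·2.4414 = +4.4213 (running +20.7878)
  i=4: -0.9490·-1.6791 − 1.2865·-0.7775 = +2.5937 (running +23.3815)
  i=5: 1.2865·0.0205 − 1.8264·-1.6791 = +3.0931 (running +26.4746)
  i=6: 1.8264·2.0450 − 1.7801·0.0205 = +3.6985 (running +30.1730)
Area = |Σ|/2 = |30.1730|/2 = 15.0865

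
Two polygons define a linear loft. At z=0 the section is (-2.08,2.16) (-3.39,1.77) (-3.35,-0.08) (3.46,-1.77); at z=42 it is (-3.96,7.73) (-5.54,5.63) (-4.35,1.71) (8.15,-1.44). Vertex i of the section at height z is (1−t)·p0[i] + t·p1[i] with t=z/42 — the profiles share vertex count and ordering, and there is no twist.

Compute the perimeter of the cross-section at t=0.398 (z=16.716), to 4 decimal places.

Cross-section at t=0.398: each vertex is (1-t)·p0[i] + t·p1[i].
  v1: (1-0.398)·(-2.08,2.16) + 0.398·(-3.96,7.73) = (-2.8282,4.3769)
  v2: (1-0.398)·(-3.39,1.77) + 0.398·(-5.54,5.63) = (-4.2457,3.3063)
  v3: (1-0.398)·(-3.35,-0.08) + 0.398·(-4.35,1.71) = (-3.7480,0.6324)
  v4: (1-0.398)·(3.46,-1.77) + 0.398·(8.15,-1.44) = (5.3266,-1.6387)
Perimeter = Σ |v_{i+1} − v_i|:
  edge 1→2: √(-1.4175² + -1.0706²) = 1.7763 (running 1.7763)
  edge 2→3: √(0.4977² + -2.6739²) = 2.7198 (running 4.4961)
  edge 3→4: √(9.0746² + -2.2711²) = 9.3545 (running 13.8506)
  edge 4→1: √(-8.1549² + 6.0155²) = 10.1335 (running 23.9841)
Perimeter = 23.9841

Perimeter at t=0.398: 23.9841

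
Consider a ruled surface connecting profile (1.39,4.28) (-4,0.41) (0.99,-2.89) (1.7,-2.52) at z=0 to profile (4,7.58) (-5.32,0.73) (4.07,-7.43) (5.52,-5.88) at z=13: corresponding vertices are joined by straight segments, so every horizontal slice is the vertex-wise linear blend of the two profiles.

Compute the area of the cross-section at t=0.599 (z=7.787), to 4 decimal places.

Area at t=0.599: 52.3898

Cross-section at t=0.599: each vertex is (1-t)·p0[i] + t·p1[i].
  v1: (1-0.599)·(1.39,4.28) + 0.599·(4,7.58) = (2.9534,6.2567)
  v2: (1-0.599)·(-4,0.41) + 0.599·(-5.32,0.73) = (-4.7907,0.6017)
  v3: (1-0.599)·(0.99,-2.89) + 0.599·(4.07,-7.43) = (2.8349,-5.6095)
  v4: (1-0.599)·(1.7,-2.52) + 0.599·(5.52,-5.88) = (3.9882,-4.5326)
Shoelace sum Σ(x_i·y_{i+1} − x_{i+1}·y_i):
  i=1: 2.9534·0.6017 − -4.7907·6.2567 = +31.7508 (running +31.7508)
  i=2: -4.7907·-5.6095 − 2.8349·0.6017 = +25.1674 (running +56.9183)
  i=3: 2.8349·-4.5326 − 3.9882·-5.6095 = +9.5219 (running +66.4401)
  i=4: 3.9882·6.2567 − 2.9534·-4.5326 = +38.3395 (running +104.7796)
Area = |Σ|/2 = |104.7796|/2 = 52.3898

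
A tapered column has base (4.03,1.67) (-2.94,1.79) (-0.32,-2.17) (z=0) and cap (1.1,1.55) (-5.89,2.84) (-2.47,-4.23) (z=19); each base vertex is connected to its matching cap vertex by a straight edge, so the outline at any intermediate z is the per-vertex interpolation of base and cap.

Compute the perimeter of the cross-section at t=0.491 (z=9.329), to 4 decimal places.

Cross-section at t=0.491: each vertex is (1-t)·p0[i] + t·p1[i].
  v1: (1-0.491)·(4.03,1.67) + 0.491·(1.1,1.55) = (2.5914,1.6111)
  v2: (1-0.491)·(-2.94,1.79) + 0.491·(-5.89,2.84) = (-4.3884,2.3056)
  v3: (1-0.491)·(-0.32,-2.17) + 0.491·(-2.47,-4.23) = (-1.3757,-3.1815)
Perimeter = Σ |v_{i+1} − v_i|:
  edge 1→2: √(-6.9798² + 0.6945²) = 7.0143 (running 7.0143)
  edge 2→3: √(3.0128² + -5.4870²) = 6.2597 (running 13.2740)
  edge 3→1: √(3.9670² + 4.7925²) = 6.2214 (running 19.4954)
Perimeter = 19.4954

Perimeter at t=0.491: 19.4954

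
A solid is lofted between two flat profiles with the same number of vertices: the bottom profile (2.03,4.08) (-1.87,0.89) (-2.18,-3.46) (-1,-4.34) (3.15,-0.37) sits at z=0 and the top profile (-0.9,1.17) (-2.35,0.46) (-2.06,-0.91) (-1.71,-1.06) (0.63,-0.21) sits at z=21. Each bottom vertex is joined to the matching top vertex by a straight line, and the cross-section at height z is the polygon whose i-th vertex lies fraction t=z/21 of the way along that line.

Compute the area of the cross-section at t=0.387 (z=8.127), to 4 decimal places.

Area at t=0.387: 15.2590

Cross-section at t=0.387: each vertex is (1-t)·p0[i] + t·p1[i].
  v1: (1-0.387)·(2.03,4.08) + 0.387·(-0.9,1.17) = (0.8961,2.9538)
  v2: (1-0.387)·(-1.87,0.89) + 0.387·(-2.35,0.46) = (-2.0558,0.7236)
  v3: (1-0.387)·(-2.18,-3.46) + 0.387·(-2.06,-0.91) = (-2.1336,-2.4731)
  v4: (1-0.387)·(-1,-4.34) + 0.387·(-1.71,-1.06) = (-1.2748,-3.0706)
  v5: (1-0.387)·(3.15,-0.37) + 0.387·(0.63,-0.21) = (2.1748,-0.3081)
Shoelace sum Σ(x_i·y_{i+1} − x_{i+1}·y_i):
  i=1: 0.8961·0.7236 − -2.0558·2.9538 = +6.7208 (running +6.7208)
  i=2: -2.0558·-2.4731 − -2.1336·0.7236 = +6.6280 (running +13.3488)
  i=3: -2.1336·-3.0706 − -1.2748·-2.4731 = +3.3987 (running +16.7475)
  i=4: -1.2748·-0.3081 − 2.1748·-3.0706 = +7.0706 (running +23.8181)
  i=5: 2.1748·2.9538 − 0.8961·-0.3081 = +6.6999 (running +30.5181)
Area = |Σ|/2 = |30.5181|/2 = 15.2590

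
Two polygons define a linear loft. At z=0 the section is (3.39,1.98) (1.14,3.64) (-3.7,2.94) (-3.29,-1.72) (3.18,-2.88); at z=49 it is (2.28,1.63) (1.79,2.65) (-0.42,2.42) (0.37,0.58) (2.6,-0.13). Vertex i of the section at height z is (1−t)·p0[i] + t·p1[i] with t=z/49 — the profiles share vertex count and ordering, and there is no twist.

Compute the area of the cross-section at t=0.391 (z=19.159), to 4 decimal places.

Area at t=0.391: 21.1767

Cross-section at t=0.391: each vertex is (1-t)·p0[i] + t·p1[i].
  v1: (1-0.391)·(3.39,1.98) + 0.391·(2.28,1.63) = (2.9560,1.8431)
  v2: (1-0.391)·(1.14,3.64) + 0.391·(1.79,2.65) = (1.3941,3.2529)
  v3: (1-0.391)·(-3.7,2.94) + 0.391·(-0.42,2.42) = (-2.4175,2.7367)
  v4: (1-0.391)·(-3.29,-1.72) + 0.391·(0.37,0.58) = (-1.8589,-0.8207)
  v5: (1-0.391)·(3.18,-2.88) + 0.391·(2.6,-0.13) = (2.9532,-1.8047)
Shoelace sum Σ(x_i·y_{i+1} − x_{i+1}·y_i):
  i=1: 2.9560·3.2529 − 1.3941·1.8431 = +7.0459 (running +7.0459)
  i=2: 1.3941·2.7367 − -2.4175·3.2529 = +11.6793 (running +18.7253)
  i=3: -2.4175·-0.8207 − -1.8589·2.7367 = +7.0714 (running +25.7966)
  i=4: -1.8589·-1.8047 − 2.9532·-0.8207 = +5.7786 (running +31.5753)
  i=5: 2.9532·1.8431 − 2.9560·-1.8047 = +10.7781 (running +42.3533)
Area = |Σ|/2 = |42.3533|/2 = 21.1767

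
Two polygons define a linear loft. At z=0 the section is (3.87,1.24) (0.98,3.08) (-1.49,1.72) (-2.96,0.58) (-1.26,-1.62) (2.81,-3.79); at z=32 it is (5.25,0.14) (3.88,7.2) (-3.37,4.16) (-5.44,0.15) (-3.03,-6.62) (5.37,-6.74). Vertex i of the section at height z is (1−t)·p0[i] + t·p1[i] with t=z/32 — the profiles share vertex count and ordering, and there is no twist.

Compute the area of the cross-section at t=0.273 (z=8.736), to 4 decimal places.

Area at t=0.273: 44.7771

Cross-section at t=0.273: each vertex is (1-t)·p0[i] + t·p1[i].
  v1: (1-0.273)·(3.87,1.24) + 0.273·(5.25,0.14) = (4.2467,0.9397)
  v2: (1-0.273)·(0.98,3.08) + 0.273·(3.88,7.2) = (1.7717,4.2048)
  v3: (1-0.273)·(-1.49,1.72) + 0.273·(-3.37,4.16) = (-2.0032,2.3861)
  v4: (1-0.273)·(-2.96,0.58) + 0.273·(-5.44,0.15) = (-3.6370,0.4626)
  v5: (1-0.273)·(-1.26,-1.62) + 0.273·(-3.03,-6.62) = (-1.7432,-2.9850)
  v6: (1-0.273)·(2.81,-3.79) + 0.273·(5.37,-6.74) = (3.5089,-4.5953)
Shoelace sum Σ(x_i·y_{i+1} − x_{i+1}·y_i):
  i=1: 4.2467·4.2048 − 1.7717·0.9397 = +16.1917 (running +16.1917)
  i=2: 1.7717·2.3861 − -2.0032·4.2048 = +12.6506 (running +28.8423)
  i=3: -2.0032·0.4626 − -3.6370·2.3861 = +7.7517 (running +36.5940)
  i=4: -3.6370·-2.9850 − -1.7432·0.4626 = +11.6630 (running +48.2570)
  i=5: -1.7432·-4.5953 − 3.5089·-2.9850 = +18.4847 (running +66.7416)
  i=6: 3.5089·0.9397 − 4.2467·-4.5953 = +22.8126 (running +89.5542)
Area = |Σ|/2 = |89.5542|/2 = 44.7771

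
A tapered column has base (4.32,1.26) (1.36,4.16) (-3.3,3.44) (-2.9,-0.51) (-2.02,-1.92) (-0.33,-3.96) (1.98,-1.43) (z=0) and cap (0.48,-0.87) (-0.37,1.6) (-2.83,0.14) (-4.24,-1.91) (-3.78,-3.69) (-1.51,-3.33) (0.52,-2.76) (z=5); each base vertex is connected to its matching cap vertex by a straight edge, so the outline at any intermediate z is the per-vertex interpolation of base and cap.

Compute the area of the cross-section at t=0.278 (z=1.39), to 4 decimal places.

Area at t=0.278: 31.2371

Cross-section at t=0.278: each vertex is (1-t)·p0[i] + t·p1[i].
  v1: (1-0.278)·(4.32,1.26) + 0.278·(0.48,-0.87) = (3.2525,0.6679)
  v2: (1-0.278)·(1.36,4.16) + 0.278·(-0.37,1.6) = (0.8791,3.4483)
  v3: (1-0.278)·(-3.3,3.44) + 0.278·(-2.83,0.14) = (-3.1693,2.5226)
  v4: (1-0.278)·(-2.9,-0.51) + 0.278·(-4.24,-1.91) = (-3.2725,-0.8992)
  v5: (1-0.278)·(-2.02,-1.92) + 0.278·(-3.78,-3.69) = (-2.5093,-2.4121)
  v6: (1-0.278)·(-0.33,-3.96) + 0.278·(-1.51,-3.33) = (-0.6580,-3.7849)
  v7: (1-0.278)·(1.98,-1.43) + 0.278·(0.52,-2.76) = (1.5741,-1.7997)
Shoelace sum Σ(x_i·y_{i+1} − x_{i+1}·y_i):
  i=1: 3.2525·3.4483 − 0.8791·0.6679 = +10.6285 (running +10.6285)
  i=2: 0.8791·2.5226 − -3.1693·3.4483 = +13.1464 (running +23.7749)
  i=3: -3.1693·-0.8992 − -3.2725·2.5226 = +11.1051 (running +34.8800)
  i=4: -3.2725·-2.4121 − -2.5093·-0.8992 = +5.6372 (running +40.5172)
  i=5: -2.5093·-3.7849 − -0.6580·-2.4121 = +7.9100 (running +48.4273)
  i=6: -0.6580·-1.7997 − 1.5741·-3.7849 = +7.1421 (running +55.5694)
  i=7: 1.5741·0.6679 − 3.2525·-1.7997 = +6.9049 (running +62.4743)
Area = |Σ|/2 = |62.4743|/2 = 31.2371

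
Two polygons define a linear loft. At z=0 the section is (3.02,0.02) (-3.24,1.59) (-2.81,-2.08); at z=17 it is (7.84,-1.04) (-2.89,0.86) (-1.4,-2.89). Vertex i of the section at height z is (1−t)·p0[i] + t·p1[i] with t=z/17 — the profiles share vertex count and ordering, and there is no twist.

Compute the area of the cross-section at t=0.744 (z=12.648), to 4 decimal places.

Area at t=0.744: 16.7688

Cross-section at t=0.744: each vertex is (1-t)·p0[i] + t·p1[i].
  v1: (1-0.744)·(3.02,0.02) + 0.744·(7.84,-1.04) = (6.6061,-0.7686)
  v2: (1-0.744)·(-3.24,1.59) + 0.744·(-2.89,0.86) = (-2.9796,1.0469)
  v3: (1-0.744)·(-2.81,-2.08) + 0.744·(-1.4,-2.89) = (-1.7610,-2.6826)
Shoelace sum Σ(x_i·y_{i+1} − x_{i+1}·y_i):
  i=1: 6.6061·1.0469 − -2.9796·-0.7686 = +4.6255 (running +4.6255)
  i=2: -2.9796·-2.6826 − -1.7610·1.0469 = +9.8367 (running +14.4622)
  i=3: -1.7610·-0.7686 − 6.6061·-2.6826 = +19.0753 (running +33.5375)
Area = |Σ|/2 = |33.5375|/2 = 16.7688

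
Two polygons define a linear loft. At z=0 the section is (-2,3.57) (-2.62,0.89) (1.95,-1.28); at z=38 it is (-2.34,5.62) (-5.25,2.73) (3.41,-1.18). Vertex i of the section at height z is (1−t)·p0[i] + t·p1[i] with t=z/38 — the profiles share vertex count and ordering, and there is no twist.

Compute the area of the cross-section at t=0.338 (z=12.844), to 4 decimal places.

Area at t=0.338: 10.1099

Cross-section at t=0.338: each vertex is (1-t)·p0[i] + t·p1[i].
  v1: (1-0.338)·(-2,3.57) + 0.338·(-2.34,5.62) = (-2.1149,4.2629)
  v2: (1-0.338)·(-2.62,0.89) + 0.338·(-5.25,2.73) = (-3.5089,1.5119)
  v3: (1-0.338)·(1.95,-1.28) + 0.338·(3.41,-1.18) = (2.4435,-1.2462)
Shoelace sum Σ(x_i·y_{i+1} − x_{i+1}·y_i):
  i=1: -2.1149·1.5119 − -3.5089·4.2629 = +11.7607 (running +11.7607)
  i=2: -3.5089·-1.2462 − 2.4435·1.5119 = +0.6785 (running +12.4392)
  i=3: 2.4435·4.2629 − -2.1149·-1.2462 = +7.7807 (running +20.2199)
Area = |Σ|/2 = |20.2199|/2 = 10.1099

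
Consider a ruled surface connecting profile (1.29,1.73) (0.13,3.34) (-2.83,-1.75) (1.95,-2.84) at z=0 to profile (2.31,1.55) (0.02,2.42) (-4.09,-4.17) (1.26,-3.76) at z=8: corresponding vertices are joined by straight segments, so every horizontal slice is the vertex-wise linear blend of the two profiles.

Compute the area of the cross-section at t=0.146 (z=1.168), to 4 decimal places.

Cross-section at t=0.146: each vertex is (1-t)·p0[i] + t·p1[i].
  v1: (1-0.146)·(1.29,1.73) + 0.146·(2.31,1.55) = (1.4389,1.7037)
  v2: (1-0.146)·(0.13,3.34) + 0.146·(0.02,2.42) = (0.1139,3.2057)
  v3: (1-0.146)·(-2.83,-1.75) + 0.146·(-4.09,-4.17) = (-3.0140,-2.1033)
  v4: (1-0.146)·(1.95,-2.84) + 0.146·(1.26,-3.76) = (1.8493,-2.9743)
Shoelace sum Σ(x_i·y_{i+1} − x_{i+1}·y_i):
  i=1: 1.4389·3.2057 − 0.1139·1.7037 = +4.4186 (running +4.4186)
  i=2: 0.1139·-2.1033 − -3.0140·3.2057 = +9.4221 (running +13.8407)
  i=3: -3.0140·-2.9743 − 1.8493·-2.1033 = +12.8541 (running +26.6948)
  i=4: 1.8493·1.7037 − 1.4389·-2.9743 = +7.4304 (running +34.1252)
Area = |Σ|/2 = |34.1252|/2 = 17.0626

Area at t=0.146: 17.0626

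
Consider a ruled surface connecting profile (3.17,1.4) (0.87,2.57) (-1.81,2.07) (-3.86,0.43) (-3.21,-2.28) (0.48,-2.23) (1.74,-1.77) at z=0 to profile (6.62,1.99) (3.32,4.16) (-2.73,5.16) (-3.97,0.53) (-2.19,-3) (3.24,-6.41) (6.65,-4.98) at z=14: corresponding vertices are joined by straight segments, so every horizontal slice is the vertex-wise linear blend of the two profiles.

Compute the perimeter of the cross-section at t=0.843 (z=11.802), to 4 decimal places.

Perimeter at t=0.843: 33.0495

Cross-section at t=0.843: each vertex is (1-t)·p0[i] + t·p1[i].
  v1: (1-0.843)·(3.17,1.4) + 0.843·(6.62,1.99) = (6.0784,1.8974)
  v2: (1-0.843)·(0.87,2.57) + 0.843·(3.32,4.16) = (2.9353,3.9104)
  v3: (1-0.843)·(-1.81,2.07) + 0.843·(-2.73,5.16) = (-2.5856,4.6749)
  v4: (1-0.843)·(-3.86,0.43) + 0.843·(-3.97,0.53) = (-3.9527,0.5143)
  v5: (1-0.843)·(-3.21,-2.28) + 0.843·(-2.19,-3) = (-2.3501,-2.8870)
  v6: (1-0.843)·(0.48,-2.23) + 0.843·(3.24,-6.41) = (2.8067,-5.7537)
  v7: (1-0.843)·(1.74,-1.77) + 0.843·(6.65,-4.98) = (5.8791,-4.4760)
Perimeter = Σ |v_{i+1} − v_i|:
  edge 1→2: √(-3.1430² + 2.0130²) = 3.7324 (running 3.7324)
  edge 2→3: √(-5.5209² + 0.7645²) = 5.5736 (running 9.3060)
  edge 3→4: √(-1.3672² + -4.1606²) = 4.3794 (running 13.6854)
  edge 4→5: √(1.6026² + -3.4013²) = 3.7599 (running 17.4453)
  edge 5→6: √(5.1568² + -2.8668²) = 5.9001 (running 23.3454)
  edge 6→7: √(3.0724² + 1.2777²) = 3.3275 (running 26.6729)
  edge 7→1: √(0.1992² + 6.3734²) = 6.3765 (running 33.0495)
Perimeter = 33.0495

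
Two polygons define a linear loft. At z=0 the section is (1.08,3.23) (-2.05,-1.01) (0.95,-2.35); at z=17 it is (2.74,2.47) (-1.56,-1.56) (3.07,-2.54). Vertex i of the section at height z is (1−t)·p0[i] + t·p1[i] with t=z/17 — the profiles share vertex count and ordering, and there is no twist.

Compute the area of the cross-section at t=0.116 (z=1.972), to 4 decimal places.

Cross-section at t=0.116: each vertex is (1-t)·p0[i] + t·p1[i].
  v1: (1-0.116)·(1.08,3.23) + 0.116·(2.74,2.47) = (1.2726,3.1418)
  v2: (1-0.116)·(-2.05,-1.01) + 0.116·(-1.56,-1.56) = (-1.9932,-1.0738)
  v3: (1-0.116)·(0.95,-2.35) + 0.116·(3.07,-2.54) = (1.1959,-2.3720)
Shoelace sum Σ(x_i·y_{i+1} − x_{i+1}·y_i):
  i=1: 1.2726·-1.0738 − -1.9932·3.1418 = +4.8957 (running +4.8957)
  i=2: -1.9932·-2.3720 − 1.1959·-1.0738 = +6.0120 (running +10.9077)
  i=3: 1.1959·3.1418 − 1.2726·-2.3720 = +6.7760 (running +17.6837)
Area = |Σ|/2 = |17.6837|/2 = 8.8419

Area at t=0.116: 8.8419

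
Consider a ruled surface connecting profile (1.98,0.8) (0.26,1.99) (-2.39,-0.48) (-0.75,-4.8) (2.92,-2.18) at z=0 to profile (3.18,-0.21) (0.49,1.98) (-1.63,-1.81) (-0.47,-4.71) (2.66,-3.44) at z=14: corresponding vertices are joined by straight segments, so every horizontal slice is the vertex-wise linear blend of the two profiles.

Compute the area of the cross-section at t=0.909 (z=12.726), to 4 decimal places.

Area at t=0.909: 20.0482

Cross-section at t=0.909: each vertex is (1-t)·p0[i] + t·p1[i].
  v1: (1-0.909)·(1.98,0.8) + 0.909·(3.18,-0.21) = (3.0708,-0.1181)
  v2: (1-0.909)·(0.26,1.99) + 0.909·(0.49,1.98) = (0.4691,1.9809)
  v3: (1-0.909)·(-2.39,-0.48) + 0.909·(-1.63,-1.81) = (-1.6992,-1.6890)
  v4: (1-0.909)·(-0.75,-4.8) + 0.909·(-0.47,-4.71) = (-0.4955,-4.7182)
  v5: (1-0.909)·(2.92,-2.18) + 0.909·(2.66,-3.44) = (2.6837,-3.3253)
Shoelace sum Σ(x_i·y_{i+1} − x_{i+1}·y_i):
  i=1: 3.0708·1.9809 − 0.4691·-0.1181 = +6.1384 (running +6.1384)
  i=2: 0.4691·-1.6890 − -1.6992·1.9809 = +2.5736 (running +8.7120)
  i=3: -1.6992·-4.7182 − -0.4955·-1.6890 = +7.1801 (running +15.8921)
  i=4: -0.4955·-3.3253 − 2.6837·-4.7182 = +14.3097 (running +30.2018)
  i=5: 2.6837·-0.1181 − 3.0708·-3.3253 = +9.8945 (running +40.0963)
Area = |Σ|/2 = |40.0963|/2 = 20.0482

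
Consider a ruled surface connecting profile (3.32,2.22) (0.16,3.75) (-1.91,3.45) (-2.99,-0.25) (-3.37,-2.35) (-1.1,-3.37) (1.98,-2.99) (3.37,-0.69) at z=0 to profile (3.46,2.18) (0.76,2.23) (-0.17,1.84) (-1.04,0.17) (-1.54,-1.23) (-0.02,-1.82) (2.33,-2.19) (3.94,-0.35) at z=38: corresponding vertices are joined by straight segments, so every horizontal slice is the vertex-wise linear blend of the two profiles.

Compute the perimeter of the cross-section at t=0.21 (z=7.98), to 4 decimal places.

Perimeter at t=0.21: 21.2905

Cross-section at t=0.21: each vertex is (1-t)·p0[i] + t·p1[i].
  v1: (1-0.21)·(3.32,2.22) + 0.21·(3.46,2.18) = (3.3494,2.2116)
  v2: (1-0.21)·(0.16,3.75) + 0.21·(0.76,2.23) = (0.2860,3.4308)
  v3: (1-0.21)·(-1.91,3.45) + 0.21·(-0.17,1.84) = (-1.5446,3.1119)
  v4: (1-0.21)·(-2.99,-0.25) + 0.21·(-1.04,0.17) = (-2.5805,-0.1618)
  v5: (1-0.21)·(-3.37,-2.35) + 0.21·(-1.54,-1.23) = (-2.9857,-2.1148)
  v6: (1-0.21)·(-1.1,-3.37) + 0.21·(-0.02,-1.82) = (-0.8732,-3.0445)
  v7: (1-0.21)·(1.98,-2.99) + 0.21·(2.33,-2.19) = (2.0535,-2.8220)
  v8: (1-0.21)·(3.37,-0.69) + 0.21·(3.94,-0.35) = (3.4897,-0.6186)
Perimeter = Σ |v_{i+1} − v_i|:
  edge 1→2: √(-3.0634² + 1.2192²) = 3.2971 (running 3.2971)
  edge 2→3: √(-1.8306² + -0.3189²) = 1.8582 (running 5.1553)
  edge 3→4: √(-1.0359² + -3.2737²) = 3.4337 (running 8.5890)
  edge 4→5: √(-0.4052² + -1.9530²) = 1.9946 (running 10.5835)
  edge 5→6: √(2.1125² + -0.9297²) = 2.3080 (running 12.8916)
  edge 6→7: √(2.9267² + 0.2225²) = 2.9351 (running 15.8267)
  edge 7→8: √(1.4362² + 2.2034²) = 2.6301 (running 18.4569)
  edge 8→1: √(-0.1403² + 2.8302²) = 2.8337 (running 21.2905)
Perimeter = 21.2905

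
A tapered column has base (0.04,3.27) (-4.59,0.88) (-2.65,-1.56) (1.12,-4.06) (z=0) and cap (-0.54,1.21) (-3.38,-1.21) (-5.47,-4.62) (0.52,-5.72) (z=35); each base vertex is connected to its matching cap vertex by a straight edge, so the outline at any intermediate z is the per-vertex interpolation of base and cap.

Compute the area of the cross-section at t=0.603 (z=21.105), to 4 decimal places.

Cross-section at t=0.603: each vertex is (1-t)·p0[i] + t·p1[i].
  v1: (1-0.603)·(0.04,3.27) + 0.603·(-0.54,1.21) = (-0.3097,2.0278)
  v2: (1-0.603)·(-4.59,0.88) + 0.603·(-3.38,-1.21) = (-3.8604,-0.3803)
  v3: (1-0.603)·(-2.65,-1.56) + 0.603·(-5.47,-4.62) = (-4.3505,-3.4052)
  v4: (1-0.603)·(1.12,-4.06) + 0.603·(0.52,-5.72) = (0.7582,-5.0610)
Shoelace sum Σ(x_i·y_{i+1} − x_{i+1}·y_i):
  i=1: -0.3097·-0.3803 − -3.8604·2.0278 = +7.9459 (running +7.9459)
  i=2: -3.8604·-3.4052 − -4.3505·-0.3803 = +11.4909 (running +19.4368)
  i=3: -4.3505·-5.0610 − 0.7582·-3.4052 = +24.5994 (running +44.0362)
  i=4: 0.7582·2.0278 − -0.3097·-5.0610 = -0.0301 (running +44.0061)
Area = |Σ|/2 = |44.0061|/2 = 22.0031

Area at t=0.603: 22.0031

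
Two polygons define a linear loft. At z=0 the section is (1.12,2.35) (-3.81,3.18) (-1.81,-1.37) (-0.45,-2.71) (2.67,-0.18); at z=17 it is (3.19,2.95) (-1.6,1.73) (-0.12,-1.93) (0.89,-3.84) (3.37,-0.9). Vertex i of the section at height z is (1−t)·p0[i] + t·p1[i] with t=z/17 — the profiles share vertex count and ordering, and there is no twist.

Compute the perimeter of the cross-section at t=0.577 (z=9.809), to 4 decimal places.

Cross-section at t=0.577: each vertex is (1-t)·p0[i] + t·p1[i].
  v1: (1-0.577)·(1.12,2.35) + 0.577·(3.19,2.95) = (2.3144,2.6962)
  v2: (1-0.577)·(-3.81,3.18) + 0.577·(-1.6,1.73) = (-2.5348,2.3434)
  v3: (1-0.577)·(-1.81,-1.37) + 0.577·(-0.12,-1.93) = (-0.8349,-1.6931)
  v4: (1-0.577)·(-0.45,-2.71) + 0.577·(0.89,-3.84) = (0.3232,-3.3620)
  v5: (1-0.577)·(2.67,-0.18) + 0.577·(3.37,-0.9) = (3.0739,-0.5954)
Perimeter = Σ |v_{i+1} − v_i|:
  edge 1→2: √(-4.8492² + -0.3529²) = 4.8620 (running 4.8620)
  edge 2→3: √(1.7000² + -4.0365²) = 4.3798 (running 9.2419)
  edge 3→4: √(1.1581² + -1.6689²) = 2.0313 (running 11.2732)
  edge 4→5: √(2.7507² + 2.7666²) = 3.9013 (running 15.1745)
  edge 5→1: √(-0.7595² + 3.2916²) = 3.3781 (running 18.5527)
Perimeter = 18.5527

Perimeter at t=0.577: 18.5527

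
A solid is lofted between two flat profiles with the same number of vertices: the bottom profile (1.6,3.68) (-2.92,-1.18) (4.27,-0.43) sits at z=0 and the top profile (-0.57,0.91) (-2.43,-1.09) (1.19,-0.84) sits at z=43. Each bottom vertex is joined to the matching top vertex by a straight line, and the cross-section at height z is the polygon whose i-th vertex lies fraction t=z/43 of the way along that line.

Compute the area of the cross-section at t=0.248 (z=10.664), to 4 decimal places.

Cross-section at t=0.248: each vertex is (1-t)·p0[i] + t·p1[i].
  v1: (1-0.248)·(1.6,3.68) + 0.248·(-0.57,0.91) = (1.0618,2.9930)
  v2: (1-0.248)·(-2.92,-1.18) + 0.248·(-2.43,-1.09) = (-2.7985,-1.1577)
  v3: (1-0.248)·(4.27,-0.43) + 0.248·(1.19,-0.84) = (3.5062,-0.5317)
Shoelace sum Σ(x_i·y_{i+1} − x_{i+1}·y_i):
  i=1: 1.0618·-1.1577 − -2.7985·2.9930 = +7.1467 (running +7.1467)
  i=2: -2.7985·-0.5317 − 3.5062·-1.1577 = +5.5469 (running +12.6936)
  i=3: 3.5062·2.9930 − 1.0618·-0.5317 = +11.0586 (running +23.7522)
Area = |Σ|/2 = |23.7522|/2 = 11.8761

Area at t=0.248: 11.8761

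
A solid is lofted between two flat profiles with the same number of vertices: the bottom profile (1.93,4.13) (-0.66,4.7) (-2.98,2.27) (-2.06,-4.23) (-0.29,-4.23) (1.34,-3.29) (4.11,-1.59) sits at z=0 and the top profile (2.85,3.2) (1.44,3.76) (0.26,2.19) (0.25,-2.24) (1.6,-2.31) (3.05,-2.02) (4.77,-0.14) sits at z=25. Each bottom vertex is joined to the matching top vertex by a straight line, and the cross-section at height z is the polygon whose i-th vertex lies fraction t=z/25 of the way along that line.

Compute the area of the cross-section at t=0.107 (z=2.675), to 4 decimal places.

Area at t=0.107: 40.5000

Cross-section at t=0.107: each vertex is (1-t)·p0[i] + t·p1[i].
  v1: (1-0.107)·(1.93,4.13) + 0.107·(2.85,3.2) = (2.0284,4.0305)
  v2: (1-0.107)·(-0.66,4.7) + 0.107·(1.44,3.76) = (-0.4353,4.5994)
  v3: (1-0.107)·(-2.98,2.27) + 0.107·(0.26,2.19) = (-2.6333,2.2614)
  v4: (1-0.107)·(-2.06,-4.23) + 0.107·(0.25,-2.24) = (-1.8128,-4.0171)
  v5: (1-0.107)·(-0.29,-4.23) + 0.107·(1.6,-2.31) = (-0.0878,-4.0246)
  v6: (1-0.107)·(1.34,-3.29) + 0.107·(3.05,-2.02) = (1.5230,-3.1541)
  v7: (1-0.107)·(4.11,-1.59) + 0.107·(4.77,-0.14) = (4.1806,-1.4349)
Shoelace sum Σ(x_i·y_{i+1} − x_{i+1}·y_i):
  i=1: 2.0284·4.5994 − -0.4353·4.0305 = +11.0841 (running +11.0841)
  i=2: -0.4353·2.2614 − -2.6333·4.5994 = +11.1273 (running +22.2115)
  i=3: -2.6333·-4.0171 − -1.8128·2.2614 = +14.6778 (running +36.8893)
  i=4: -1.8128·-4.0246 − -0.0878·-4.0171 = +6.9433 (running +43.8326)
  i=5: -0.0878·-3.1541 − 1.5230·-4.0246 = +6.4061 (running +50.2387)
  i=6: 1.5230·-1.4349 − 4.1806·-3.1541 = +11.0009 (running +61.2396)
  i=7: 4.1806·4.0305 − 2.0284·-1.4349 = +19.7605 (running +81.0000)
Area = |Σ|/2 = |81.0000|/2 = 40.5000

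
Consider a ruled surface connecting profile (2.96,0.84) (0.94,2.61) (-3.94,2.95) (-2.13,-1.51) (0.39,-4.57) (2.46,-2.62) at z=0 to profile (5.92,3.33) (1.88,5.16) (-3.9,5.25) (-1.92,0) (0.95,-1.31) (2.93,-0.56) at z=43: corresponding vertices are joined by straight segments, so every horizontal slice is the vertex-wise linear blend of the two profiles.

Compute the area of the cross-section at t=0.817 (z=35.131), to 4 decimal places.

Area at t=0.817: 39.6334

Cross-section at t=0.817: each vertex is (1-t)·p0[i] + t·p1[i].
  v1: (1-0.817)·(2.96,0.84) + 0.817·(5.92,3.33) = (5.3783,2.8743)
  v2: (1-0.817)·(0.94,2.61) + 0.817·(1.88,5.16) = (1.7080,4.6934)
  v3: (1-0.817)·(-3.94,2.95) + 0.817·(-3.9,5.25) = (-3.9073,4.8291)
  v4: (1-0.817)·(-2.13,-1.51) + 0.817·(-1.92,0) = (-1.9584,-0.2763)
  v5: (1-0.817)·(0.39,-4.57) + 0.817·(0.95,-1.31) = (0.8475,-1.9066)
  v6: (1-0.817)·(2.46,-2.62) + 0.817·(2.93,-0.56) = (2.8440,-0.9370)
Shoelace sum Σ(x_i·y_{i+1} − x_{i+1}·y_i):
  i=1: 5.3783·4.6934 − 1.7080·2.8743 = +20.3330 (running +20.3330)
  i=2: 1.7080·4.8291 − -3.9073·4.6934 = +26.5864 (running +46.9195)
  i=3: -3.9073·-0.2763 − -1.9584·4.8291 = +10.5372 (running +57.4566)
  i=4: -1.9584·-1.9066 − 0.8475·-0.2763 = +3.9681 (running +61.4247)
  i=5: 0.8475·-0.9370 − 2.8440·-1.9066 = +4.6282 (running +66.0529)
  i=6: 2.8440·2.8743 − 5.3783·-0.9370 = +13.2139 (running +79.2669)
Area = |Σ|/2 = |79.2669|/2 = 39.6334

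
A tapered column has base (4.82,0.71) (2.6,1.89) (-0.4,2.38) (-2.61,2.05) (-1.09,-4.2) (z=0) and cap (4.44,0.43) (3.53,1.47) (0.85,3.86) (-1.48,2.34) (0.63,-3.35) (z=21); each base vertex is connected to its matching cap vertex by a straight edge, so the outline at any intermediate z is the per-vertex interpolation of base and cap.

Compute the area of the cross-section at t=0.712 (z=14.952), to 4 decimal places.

Area at t=0.712: 22.9543

Cross-section at t=0.712: each vertex is (1-t)·p0[i] + t·p1[i].
  v1: (1-0.712)·(4.82,0.71) + 0.712·(4.44,0.43) = (4.5494,0.5106)
  v2: (1-0.712)·(2.6,1.89) + 0.712·(3.53,1.47) = (3.2622,1.5910)
  v3: (1-0.712)·(-0.4,2.38) + 0.712·(0.85,3.86) = (0.4900,3.4338)
  v4: (1-0.712)·(-2.61,2.05) + 0.712·(-1.48,2.34) = (-1.8054,2.2565)
  v5: (1-0.712)·(-1.09,-4.2) + 0.712·(0.63,-3.35) = (0.1346,-3.5948)
Shoelace sum Σ(x_i·y_{i+1} − x_{i+1}·y_i):
  i=1: 4.5494·1.5910 − 3.2622·0.5106 = +5.5722 (running +5.5722)
  i=2: 3.2622·3.4338 − 0.4900·1.5910 = +10.4219 (running +15.9941)
  i=3: 0.4900·2.2565 − -1.8054·3.4338 = +7.3051 (running +23.2992)
  i=4: -1.8054·-3.5948 − 0.1346·2.2565 = +6.1864 (running +29.4856)
  i=5: 0.1346·0.5106 − 4.5494·-3.5948 = +16.4231 (running +45.9087)
Area = |Σ|/2 = |45.9087|/2 = 22.9543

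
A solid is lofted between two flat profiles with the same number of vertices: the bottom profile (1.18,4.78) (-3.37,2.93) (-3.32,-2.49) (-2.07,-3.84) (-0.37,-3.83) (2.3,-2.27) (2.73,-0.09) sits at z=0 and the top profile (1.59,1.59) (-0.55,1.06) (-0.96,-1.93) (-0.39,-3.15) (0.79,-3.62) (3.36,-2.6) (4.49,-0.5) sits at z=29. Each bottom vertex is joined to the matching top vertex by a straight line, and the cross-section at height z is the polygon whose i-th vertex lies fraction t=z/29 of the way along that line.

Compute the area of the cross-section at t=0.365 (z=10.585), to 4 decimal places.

Cross-section at t=0.365: each vertex is (1-t)·p0[i] + t·p1[i].
  v1: (1-0.365)·(1.18,4.78) + 0.365·(1.59,1.59) = (1.3296,3.6157)
  v2: (1-0.365)·(-3.37,2.93) + 0.365·(-0.55,1.06) = (-2.3407,2.2475)
  v3: (1-0.365)·(-3.32,-2.49) + 0.365·(-0.96,-1.93) = (-2.4586,-2.2856)
  v4: (1-0.365)·(-2.07,-3.84) + 0.365·(-0.39,-3.15) = (-1.4568,-3.5882)
  v5: (1-0.365)·(-0.37,-3.83) + 0.365·(0.79,-3.62) = (0.0534,-3.7534)
  v6: (1-0.365)·(2.3,-2.27) + 0.365·(3.36,-2.6) = (2.6869,-2.3904)
  v7: (1-0.365)·(2.73,-0.09) + 0.365·(4.49,-0.5) = (3.3724,-0.2397)
Shoelace sum Σ(x_i·y_{i+1} − x_{i+1}·y_i):
  i=1: 1.3296·2.2475 − -2.3407·3.6157 = +11.4515 (running +11.4515)
  i=2: -2.3407·-2.2856 − -2.4586·2.2475 = +10.8755 (running +22.3270)
  i=3: -2.4586·-3.5882 − -1.4568·-2.2856 = +5.4922 (running +27.8191)
  i=4: -1.4568·-3.7534 − 0.0534·-3.5882 = +5.6595 (running +33.4786)
  i=5: 0.0534·-2.3904 − 2.6869·-3.7534 = +9.9572 (running +43.4358)
  i=6: 2.6869·-0.2397 − 3.3724·-2.3904 = +7.4176 (running +50.8535)
  i=7: 3.3724·3.6157 − 1.3296·-0.2397 = +12.5121 (running +63.3655)
Area = |Σ|/2 = |63.3655|/2 = 31.6828

Area at t=0.365: 31.6828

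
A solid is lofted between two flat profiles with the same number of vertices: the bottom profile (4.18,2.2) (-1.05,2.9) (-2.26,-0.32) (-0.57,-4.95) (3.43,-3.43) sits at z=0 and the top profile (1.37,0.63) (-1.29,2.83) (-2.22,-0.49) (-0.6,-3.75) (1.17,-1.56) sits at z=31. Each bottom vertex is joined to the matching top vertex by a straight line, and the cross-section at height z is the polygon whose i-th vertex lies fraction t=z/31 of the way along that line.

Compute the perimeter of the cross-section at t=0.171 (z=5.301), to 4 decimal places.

Cross-section at t=0.171: each vertex is (1-t)·p0[i] + t·p1[i].
  v1: (1-0.171)·(4.18,2.2) + 0.171·(1.37,0.63) = (3.6995,1.9315)
  v2: (1-0.171)·(-1.05,2.9) + 0.171·(-1.29,2.83) = (-1.0910,2.8880)
  v3: (1-0.171)·(-2.26,-0.32) + 0.171·(-2.22,-0.49) = (-2.2532,-0.3491)
  v4: (1-0.171)·(-0.57,-4.95) + 0.171·(-0.6,-3.75) = (-0.5751,-4.7448)
  v5: (1-0.171)·(3.43,-3.43) + 0.171·(1.17,-1.56) = (3.0435,-3.1102)
Perimeter = Σ |v_{i+1} − v_i|:
  edge 1→2: √(-4.7905² + 0.9565²) = 4.8851 (running 4.8851)
  edge 2→3: √(-1.1621² + -3.2371²) = 3.4394 (running 8.3245)
  edge 3→4: √(1.6780² + -4.3957²) = 4.7051 (running 13.0296)
  edge 4→5: √(3.6187² + 1.6346²) = 3.9707 (running 17.0003)
  edge 5→1: √(0.6559² + 5.0418²) = 5.0843 (running 22.0846)
Perimeter = 22.0846

Perimeter at t=0.171: 22.0846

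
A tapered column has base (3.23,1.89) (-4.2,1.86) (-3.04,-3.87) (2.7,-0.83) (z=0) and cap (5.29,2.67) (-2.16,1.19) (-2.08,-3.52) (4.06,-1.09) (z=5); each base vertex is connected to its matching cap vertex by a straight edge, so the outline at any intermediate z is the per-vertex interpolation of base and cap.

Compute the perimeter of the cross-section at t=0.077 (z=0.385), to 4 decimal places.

Perimeter at t=0.077: 22.5471

Cross-section at t=0.077: each vertex is (1-t)·p0[i] + t·p1[i].
  v1: (1-0.077)·(3.23,1.89) + 0.077·(5.29,2.67) = (3.3886,1.9501)
  v2: (1-0.077)·(-4.2,1.86) + 0.077·(-2.16,1.19) = (-4.0429,1.8084)
  v3: (1-0.077)·(-3.04,-3.87) + 0.077·(-2.08,-3.52) = (-2.9661,-3.8431)
  v4: (1-0.077)·(2.7,-0.83) + 0.077·(4.06,-1.09) = (2.8047,-0.8500)
Perimeter = Σ |v_{i+1} − v_i|:
  edge 1→2: √(-7.4315² + -0.1416²) = 7.4329 (running 7.4329)
  edge 2→3: √(1.0768² + -5.6515²) = 5.7531 (running 13.1860)
  edge 3→4: √(5.7708² + 2.9930²) = 6.5008 (running 19.6868)
  edge 4→1: √(0.5839² + 2.8001²) = 2.8603 (running 22.5471)
Perimeter = 22.5471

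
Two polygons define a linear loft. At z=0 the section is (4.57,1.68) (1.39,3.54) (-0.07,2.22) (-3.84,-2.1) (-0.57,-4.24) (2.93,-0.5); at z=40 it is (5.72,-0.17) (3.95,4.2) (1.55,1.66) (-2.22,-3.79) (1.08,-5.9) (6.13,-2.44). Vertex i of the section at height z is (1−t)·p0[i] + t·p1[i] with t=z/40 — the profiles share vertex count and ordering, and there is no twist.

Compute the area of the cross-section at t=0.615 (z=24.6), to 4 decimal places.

Area at t=0.615: 38.2545

Cross-section at t=0.615: each vertex is (1-t)·p0[i] + t·p1[i].
  v1: (1-0.615)·(4.57,1.68) + 0.615·(5.72,-0.17) = (5.2773,0.5423)
  v2: (1-0.615)·(1.39,3.54) + 0.615·(3.95,4.2) = (2.9644,3.9459)
  v3: (1-0.615)·(-0.07,2.22) + 0.615·(1.55,1.66) = (0.9263,1.8756)
  v4: (1-0.615)·(-3.84,-2.1) + 0.615·(-2.22,-3.79) = (-2.8437,-3.1393)
  v5: (1-0.615)·(-0.57,-4.24) + 0.615·(1.08,-5.9) = (0.4448,-5.2609)
  v6: (1-0.615)·(2.93,-0.5) + 0.615·(6.13,-2.44) = (4.8980,-1.6931)
Shoelace sum Σ(x_i·y_{i+1} − x_{i+1}·y_i):
  i=1: 5.2773·3.9459 − 2.9644·0.5423 = +19.2161 (running +19.2161)
  i=2: 2.9644·1.8756 − 0.9263·3.9459 = +1.9049 (running +21.1210)
  i=3: 0.9263·-3.1393 − -2.8437·1.8756 = +2.4257 (running +23.5467)
  i=4: -2.8437·-5.2609 − 0.4448·-3.1393 = +16.3566 (running +39.9033)
  i=5: 0.4448·-1.6931 − 4.8980·-5.2609 = +25.0149 (running +64.9182)
  i=6: 4.8980·0.5423 − 5.2773·-1.6931 = +11.5909 (running +76.5090)
Area = |Σ|/2 = |76.5090|/2 = 38.2545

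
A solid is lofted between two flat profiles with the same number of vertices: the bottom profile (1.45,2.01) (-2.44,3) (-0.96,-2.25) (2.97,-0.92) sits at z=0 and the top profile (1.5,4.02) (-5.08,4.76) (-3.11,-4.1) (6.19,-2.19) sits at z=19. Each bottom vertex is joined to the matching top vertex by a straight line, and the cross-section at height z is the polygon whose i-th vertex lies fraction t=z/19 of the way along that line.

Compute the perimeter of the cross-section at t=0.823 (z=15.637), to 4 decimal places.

Perimeter at t=0.823: 30.1122

Cross-section at t=0.823: each vertex is (1-t)·p0[i] + t·p1[i].
  v1: (1-0.823)·(1.45,2.01) + 0.823·(1.5,4.02) = (1.4911,3.6642)
  v2: (1-0.823)·(-2.44,3) + 0.823·(-5.08,4.76) = (-4.6127,4.4485)
  v3: (1-0.823)·(-0.96,-2.25) + 0.823·(-3.11,-4.1) = (-2.7294,-3.7725)
  v4: (1-0.823)·(2.97,-0.92) + 0.823·(6.19,-2.19) = (5.6201,-1.9652)
Perimeter = Σ |v_{i+1} − v_i|:
  edge 1→2: √(-6.1039² + 0.7843²) = 6.1540 (running 6.1540)
  edge 2→3: √(1.8833² + -8.2210²) = 8.4340 (running 14.5880)
  edge 3→4: √(8.3495² + 1.8073²) = 8.5429 (running 23.1309)
  edge 4→1: √(-4.1289² + 5.6294²) = 6.9813 (running 30.1122)
Perimeter = 30.1122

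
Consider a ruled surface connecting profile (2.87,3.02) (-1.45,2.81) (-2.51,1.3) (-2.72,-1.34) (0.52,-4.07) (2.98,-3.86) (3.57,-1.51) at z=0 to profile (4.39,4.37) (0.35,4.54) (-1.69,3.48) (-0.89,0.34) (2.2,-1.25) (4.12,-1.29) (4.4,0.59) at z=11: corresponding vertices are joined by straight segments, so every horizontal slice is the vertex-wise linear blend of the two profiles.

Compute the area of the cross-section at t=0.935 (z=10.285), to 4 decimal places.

Area at t=0.935: 29.0061

Cross-section at t=0.935: each vertex is (1-t)·p0[i] + t·p1[i].
  v1: (1-0.935)·(2.87,3.02) + 0.935·(4.39,4.37) = (4.2912,4.2823)
  v2: (1-0.935)·(-1.45,2.81) + 0.935·(0.35,4.54) = (0.2330,4.4276)
  v3: (1-0.935)·(-2.51,1.3) + 0.935·(-1.69,3.48) = (-1.7433,3.3383)
  v4: (1-0.935)·(-2.72,-1.34) + 0.935·(-0.89,0.34) = (-1.0090,0.2308)
  v5: (1-0.935)·(0.52,-4.07) + 0.935·(2.2,-1.25) = (2.0908,-1.4333)
  v6: (1-0.935)·(2.98,-3.86) + 0.935·(4.12,-1.29) = (4.0459,-1.4570)
  v7: (1-0.935)·(3.57,-1.51) + 0.935·(4.4,0.59) = (4.3461,0.4535)
Shoelace sum Σ(x_i·y_{i+1} − x_{i+1}·y_i):
  i=1: 4.2912·4.4276 − 0.2330·4.2823 = +18.0017 (running +18.0017)
  i=2: 0.2330·3.3383 − -1.7433·4.4276 = +8.4964 (running +26.4981)
  i=3: -1.7433·0.2308 − -1.0090·3.3383 = +2.9658 (running +29.4639)
  i=4: -1.0090·-1.4333 − 2.0908·0.2308 = +0.9636 (running +30.4275)
  i=5: 2.0908·-1.4570 − 4.0459·-1.4333 = +2.7526 (running +33.1801)
  i=6: 4.0459·0.4535 − 4.3461·-1.4570 = +8.1672 (running +41.3473)
  i=7: 4.3461·4.2823 − 4.2912·0.4535 = +16.6648 (running +58.0121)
Area = |Σ|/2 = |58.0121|/2 = 29.0061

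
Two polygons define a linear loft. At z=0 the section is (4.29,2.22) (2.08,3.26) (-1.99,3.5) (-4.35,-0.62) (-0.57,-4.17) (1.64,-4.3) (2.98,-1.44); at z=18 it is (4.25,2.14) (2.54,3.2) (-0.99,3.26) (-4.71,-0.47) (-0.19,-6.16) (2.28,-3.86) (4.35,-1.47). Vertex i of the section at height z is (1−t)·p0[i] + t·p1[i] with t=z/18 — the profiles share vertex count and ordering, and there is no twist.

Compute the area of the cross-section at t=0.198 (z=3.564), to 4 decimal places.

Cross-section at t=0.198: each vertex is (1-t)·p0[i] + t·p1[i].
  v1: (1-0.198)·(4.29,2.22) + 0.198·(4.25,2.14) = (4.2821,2.2042)
  v2: (1-0.198)·(2.08,3.26) + 0.198·(2.54,3.2) = (2.1711,3.2481)
  v3: (1-0.198)·(-1.99,3.5) + 0.198·(-0.99,3.26) = (-1.7920,3.4525)
  v4: (1-0.198)·(-4.35,-0.62) + 0.198·(-4.71,-0.47) = (-4.4213,-0.5903)
  v5: (1-0.198)·(-0.57,-4.17) + 0.198·(-0.19,-6.16) = (-0.4948,-4.5640)
  v6: (1-0.198)·(1.64,-4.3) + 0.198·(2.28,-3.86) = (1.7667,-4.2129)
  v7: (1-0.198)·(2.98,-1.44) + 0.198·(4.35,-1.47) = (3.2513,-1.4459)
Shoelace sum Σ(x_i·y_{i+1} − x_{i+1}·y_i):
  i=1: 4.2821·3.2481 − 2.1711·2.2042 = +9.1233 (running +9.1233)
  i=2: 2.1711·3.4525 − -1.7920·3.2481 = +13.3162 (running +22.4395)
  i=3: -1.7920·-0.5903 − -4.4213·3.4525 = +16.3222 (running +38.7617)
  i=4: -4.4213·-4.5640 − -0.4948·-0.5903 = +19.8868 (running +58.6485)
  i=5: -0.4948·-4.2129 − 1.7667·-4.5640 = +10.1477 (running +68.7962)
  i=6: 1.7667·-1.4459 − 3.2513·-4.2129 = +11.1426 (running +79.9388)
  i=7: 3.2513·2.2042 − 4.2821·-1.4459 = +13.3579 (running +93.2967)
Area = |Σ|/2 = |93.2967|/2 = 46.6484

Area at t=0.198: 46.6484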